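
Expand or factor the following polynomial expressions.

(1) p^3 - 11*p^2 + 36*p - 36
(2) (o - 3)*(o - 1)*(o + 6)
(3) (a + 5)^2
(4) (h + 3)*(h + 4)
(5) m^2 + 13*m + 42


(1) = (p - 6)*(p - 3)*(p - 2)
(2) = o^3 + 2*o^2 - 21*o + 18
(3) = a^2 + 10*a + 25
(4) = h^2 + 7*h + 12
(5) = (m + 6)*(m + 7)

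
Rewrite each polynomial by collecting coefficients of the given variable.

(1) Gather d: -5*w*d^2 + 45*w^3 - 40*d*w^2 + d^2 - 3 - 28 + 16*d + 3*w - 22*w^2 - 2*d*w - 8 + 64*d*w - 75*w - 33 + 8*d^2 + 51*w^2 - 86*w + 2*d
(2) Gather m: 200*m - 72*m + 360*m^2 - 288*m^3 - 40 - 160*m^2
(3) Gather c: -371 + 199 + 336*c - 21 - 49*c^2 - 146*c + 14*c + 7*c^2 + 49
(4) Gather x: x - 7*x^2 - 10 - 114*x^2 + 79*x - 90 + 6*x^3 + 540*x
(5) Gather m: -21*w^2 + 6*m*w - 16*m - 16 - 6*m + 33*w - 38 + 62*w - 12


(1) = d^2*(9 - 5*w) + d*(-40*w^2 + 62*w + 18) + 45*w^3 + 29*w^2 - 158*w - 72
(2) = -288*m^3 + 200*m^2 + 128*m - 40
(3) = -42*c^2 + 204*c - 144
(4) = 6*x^3 - 121*x^2 + 620*x - 100
(5) = m*(6*w - 22) - 21*w^2 + 95*w - 66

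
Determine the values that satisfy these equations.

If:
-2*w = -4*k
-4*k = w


Then:
k = 0
w = 0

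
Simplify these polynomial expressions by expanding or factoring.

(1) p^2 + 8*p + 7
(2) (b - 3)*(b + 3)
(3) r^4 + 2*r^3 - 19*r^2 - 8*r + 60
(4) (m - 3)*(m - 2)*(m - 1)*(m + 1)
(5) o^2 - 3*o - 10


(1) = (p + 1)*(p + 7)
(2) = b^2 - 9
(3) = (r - 3)*(r - 2)*(r + 2)*(r + 5)
(4) = m^4 - 5*m^3 + 5*m^2 + 5*m - 6
(5) = (o - 5)*(o + 2)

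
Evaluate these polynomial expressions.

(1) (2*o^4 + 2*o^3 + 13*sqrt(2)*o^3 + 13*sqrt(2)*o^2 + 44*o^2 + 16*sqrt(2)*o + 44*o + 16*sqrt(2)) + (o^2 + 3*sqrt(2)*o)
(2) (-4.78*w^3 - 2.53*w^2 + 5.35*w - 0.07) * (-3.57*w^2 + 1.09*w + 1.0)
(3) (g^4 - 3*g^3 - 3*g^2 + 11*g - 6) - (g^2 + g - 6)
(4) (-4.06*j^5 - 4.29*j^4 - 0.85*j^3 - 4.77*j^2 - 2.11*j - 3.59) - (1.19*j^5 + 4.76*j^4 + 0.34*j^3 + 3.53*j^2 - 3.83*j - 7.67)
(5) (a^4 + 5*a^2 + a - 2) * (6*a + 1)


(1) = 2*o^4 + 2*o^3 + 13*sqrt(2)*o^3 + 13*sqrt(2)*o^2 + 45*o^2 + 19*sqrt(2)*o + 44*o + 16*sqrt(2)
(2) = 17.0646*w^5 + 3.8219*w^4 - 26.6372*w^3 + 3.5514*w^2 + 5.2737*w - 0.07
(3) = g^4 - 3*g^3 - 4*g^2 + 10*g
(4) = -5.25*j^5 - 9.05*j^4 - 1.19*j^3 - 8.3*j^2 + 1.72*j + 4.08
(5) = 6*a^5 + a^4 + 30*a^3 + 11*a^2 - 11*a - 2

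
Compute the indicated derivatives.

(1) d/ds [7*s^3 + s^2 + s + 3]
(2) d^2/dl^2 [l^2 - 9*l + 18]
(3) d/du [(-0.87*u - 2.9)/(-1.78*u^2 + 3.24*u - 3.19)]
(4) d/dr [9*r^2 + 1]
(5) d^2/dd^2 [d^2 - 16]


(1) = 21*s^2 + 2*s + 1
(2) = 2
(3) = (-1.5486*u^2 - 10.324*u + 12.1713)/(3.1684*u^4 - 11.5344*u^3 + 21.854*u^2 - 20.6712*u + 10.1761)
(4) = 18*r
(5) = 2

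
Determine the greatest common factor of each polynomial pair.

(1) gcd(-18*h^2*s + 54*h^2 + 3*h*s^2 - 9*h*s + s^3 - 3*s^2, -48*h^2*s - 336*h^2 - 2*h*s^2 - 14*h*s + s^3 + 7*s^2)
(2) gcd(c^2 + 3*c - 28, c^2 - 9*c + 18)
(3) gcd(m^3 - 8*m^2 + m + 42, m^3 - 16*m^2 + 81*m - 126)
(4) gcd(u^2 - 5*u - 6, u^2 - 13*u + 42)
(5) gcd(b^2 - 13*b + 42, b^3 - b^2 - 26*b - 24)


(1) = 6*h + s
(2) = gcd((c - 4)*(c + 7), (c - 6)*(c - 3)) = 1
(3) = gcd((m - 7)*(m - 3)*(m + 2), (m - 7)*(m - 6)*(m - 3)) = m^2 - 10*m + 21
(4) = u - 6
(5) = gcd((b - 7)*(b - 6), (b - 6)*(b + 1)*(b + 4)) = b - 6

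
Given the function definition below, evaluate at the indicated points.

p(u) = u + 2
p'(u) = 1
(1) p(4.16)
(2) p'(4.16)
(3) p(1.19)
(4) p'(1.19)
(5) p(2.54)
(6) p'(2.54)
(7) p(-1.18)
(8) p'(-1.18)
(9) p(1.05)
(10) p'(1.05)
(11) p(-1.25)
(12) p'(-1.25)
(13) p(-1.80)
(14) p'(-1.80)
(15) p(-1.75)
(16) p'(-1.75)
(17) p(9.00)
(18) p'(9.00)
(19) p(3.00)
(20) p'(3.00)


(1) = 6.16
(2) = 1.00
(3) = 3.19
(4) = 1.00
(5) = 4.54
(6) = 1.00
(7) = 0.82
(8) = 1.00
(9) = 3.05
(10) = 1.00
(11) = 0.75
(12) = 1.00
(13) = 0.20
(14) = 1.00
(15) = 0.25
(16) = 1.00
(17) = 11.00
(18) = 1.00
(19) = 5.00
(20) = 1.00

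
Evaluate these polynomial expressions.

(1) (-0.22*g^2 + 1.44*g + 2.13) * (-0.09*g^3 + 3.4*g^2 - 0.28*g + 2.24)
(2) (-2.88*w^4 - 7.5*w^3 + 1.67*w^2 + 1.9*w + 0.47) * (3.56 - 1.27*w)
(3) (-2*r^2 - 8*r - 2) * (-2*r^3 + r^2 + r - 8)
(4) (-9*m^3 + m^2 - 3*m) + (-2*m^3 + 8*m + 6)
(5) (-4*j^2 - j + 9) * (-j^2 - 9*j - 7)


(1) = 0.0198*g^5 - 0.8776*g^4 + 4.7659*g^3 + 6.346*g^2 + 2.6292*g + 4.7712
(2) = 3.6576*w^5 - 0.7278*w^4 - 28.8209*w^3 + 3.5322*w^2 + 6.1671*w + 1.6732
(3) = 4*r^5 + 14*r^4 - 6*r^3 + 6*r^2 + 62*r + 16
(4) = -11*m^3 + m^2 + 5*m + 6
(5) = 4*j^4 + 37*j^3 + 28*j^2 - 74*j - 63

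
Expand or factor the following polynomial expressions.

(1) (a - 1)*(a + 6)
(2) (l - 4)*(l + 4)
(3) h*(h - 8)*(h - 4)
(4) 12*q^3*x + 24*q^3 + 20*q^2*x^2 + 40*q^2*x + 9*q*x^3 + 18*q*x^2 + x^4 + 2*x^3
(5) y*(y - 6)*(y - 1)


(1) = a^2 + 5*a - 6
(2) = l^2 - 16
(3) = h^3 - 12*h^2 + 32*h
(4) = (q + x)*(2*q + x)*(6*q + x)*(x + 2)
(5) = y^3 - 7*y^2 + 6*y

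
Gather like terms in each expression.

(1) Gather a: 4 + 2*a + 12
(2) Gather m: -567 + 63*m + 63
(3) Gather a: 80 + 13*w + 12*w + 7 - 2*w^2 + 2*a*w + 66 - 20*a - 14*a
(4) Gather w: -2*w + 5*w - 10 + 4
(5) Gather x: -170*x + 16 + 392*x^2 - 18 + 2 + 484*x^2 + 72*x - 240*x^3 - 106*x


(1) = 2*a + 16
(2) = 63*m - 504
(3) = a*(2*w - 34) - 2*w^2 + 25*w + 153
(4) = 3*w - 6
(5) = -240*x^3 + 876*x^2 - 204*x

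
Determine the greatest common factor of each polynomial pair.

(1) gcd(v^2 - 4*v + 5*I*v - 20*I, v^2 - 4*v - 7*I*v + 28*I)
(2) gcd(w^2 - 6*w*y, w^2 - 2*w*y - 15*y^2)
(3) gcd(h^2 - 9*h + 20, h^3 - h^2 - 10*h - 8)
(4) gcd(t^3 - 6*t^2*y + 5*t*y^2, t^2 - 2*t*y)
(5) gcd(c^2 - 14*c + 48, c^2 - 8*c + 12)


(1) = v - 4
(2) = 1
(3) = h - 4
(4) = t
(5) = gcd((c - 8)*(c - 6), (c - 6)*(c - 2)) = c - 6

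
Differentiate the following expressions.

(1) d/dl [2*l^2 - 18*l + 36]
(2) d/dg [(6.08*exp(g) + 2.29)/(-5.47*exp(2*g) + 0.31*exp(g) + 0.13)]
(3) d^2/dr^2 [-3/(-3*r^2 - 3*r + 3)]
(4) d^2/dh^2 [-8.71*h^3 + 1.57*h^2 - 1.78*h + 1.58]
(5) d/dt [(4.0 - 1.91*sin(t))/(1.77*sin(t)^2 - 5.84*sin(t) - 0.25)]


(1) = 4*l - 18
(2) = (33.2576*exp(2*g) + 25.0526*exp(g) + 0.0805)*exp(g)/(29.9209*exp(4*g) - 3.3914*exp(3*g) - 1.3261*exp(2*g) + 0.0806*exp(g) + 0.0169)
(3) = 2*(-r^2 - r + (2*r + 1)^2 + 1)/(r^2 + r - 1)^3
(4) = 3.14 - 52.26*h
(5) = (3.3807*sin(t)^2 - 14.16*sin(t) + 23.8375)*cos(t)/(3.1329*sin(t)^4 - 20.6736*sin(t)^3 + 33.2206*sin(t)^2 + 2.92*sin(t) + 0.0625)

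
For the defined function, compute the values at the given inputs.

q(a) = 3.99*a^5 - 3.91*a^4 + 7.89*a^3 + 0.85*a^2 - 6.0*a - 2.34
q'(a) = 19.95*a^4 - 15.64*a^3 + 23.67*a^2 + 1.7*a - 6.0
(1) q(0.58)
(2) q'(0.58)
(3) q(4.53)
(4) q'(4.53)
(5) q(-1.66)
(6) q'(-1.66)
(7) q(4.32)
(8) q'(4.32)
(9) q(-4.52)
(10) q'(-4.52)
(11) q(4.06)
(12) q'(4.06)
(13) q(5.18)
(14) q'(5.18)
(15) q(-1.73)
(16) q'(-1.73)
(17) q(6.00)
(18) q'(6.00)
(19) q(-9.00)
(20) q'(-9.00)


(1) = -4.18
(2) = 2.15
(3) = 6686.23
(4) = 7434.63
(5) = -106.11
(6) = 279.43
(7) = 5265.23
(8) = 6130.45
(9) = -9846.25
(10) = 10241.34
(11) = 3854.48
(12) = 4764.98
(13) = 13151.56
(14) = 12827.65
(15) = -127.12
(16) = 321.58
(17) = 27655.38
(18) = 23333.28
(19) = -266890.32
(20) = 144189.48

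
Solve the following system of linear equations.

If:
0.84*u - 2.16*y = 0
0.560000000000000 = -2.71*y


Then:
u = -0.53
y = -0.21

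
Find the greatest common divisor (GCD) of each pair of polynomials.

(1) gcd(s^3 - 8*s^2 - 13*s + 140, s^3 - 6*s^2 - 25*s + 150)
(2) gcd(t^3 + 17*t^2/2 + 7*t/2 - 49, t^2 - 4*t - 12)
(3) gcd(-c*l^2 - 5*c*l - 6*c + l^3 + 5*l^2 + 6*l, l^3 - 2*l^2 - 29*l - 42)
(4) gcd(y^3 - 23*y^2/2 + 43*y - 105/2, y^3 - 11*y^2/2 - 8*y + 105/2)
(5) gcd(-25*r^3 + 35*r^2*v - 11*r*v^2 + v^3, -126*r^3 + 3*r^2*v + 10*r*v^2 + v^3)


(1) = s - 5
(2) = 1
(3) = gcd((-c + l)*(l + 2)*(l + 3), (l - 7)*(l + 2)*(l + 3)) = l^2 + 5*l + 6
(4) = gcd((y - 5)*(y - 7/2)*(y - 3), (y - 5)*(y - 7/2)*(y + 3)) = y^2 - 17*y/2 + 35/2
(5) = gcd((-5*r + v)^2*(-r + v), (-3*r + v)*(6*r + v)*(7*r + v)) = 1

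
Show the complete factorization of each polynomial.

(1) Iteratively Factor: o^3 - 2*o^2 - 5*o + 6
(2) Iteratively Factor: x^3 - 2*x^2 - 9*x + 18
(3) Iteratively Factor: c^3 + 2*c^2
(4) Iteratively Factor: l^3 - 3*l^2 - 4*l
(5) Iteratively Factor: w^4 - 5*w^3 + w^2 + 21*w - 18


(1) = (o - 3)*(o^2 + o - 2) = (o - 3)*(o + 2)*(o - 1)
(2) = (x + 3)*(x^2 - 5*x + 6) = (x - 2)*(x + 3)*(x - 3)
(3) = (c)*(c^2 + 2*c) = c*(c + 2)*(c)
(4) = (l - 4)*(l^2 + l) = l*(l - 4)*(l + 1)
(5) = (w - 1)*(w^3 - 4*w^2 - 3*w + 18) = (w - 3)*(w - 1)*(w^2 - w - 6) = (w - 3)^2*(w - 1)*(w + 2)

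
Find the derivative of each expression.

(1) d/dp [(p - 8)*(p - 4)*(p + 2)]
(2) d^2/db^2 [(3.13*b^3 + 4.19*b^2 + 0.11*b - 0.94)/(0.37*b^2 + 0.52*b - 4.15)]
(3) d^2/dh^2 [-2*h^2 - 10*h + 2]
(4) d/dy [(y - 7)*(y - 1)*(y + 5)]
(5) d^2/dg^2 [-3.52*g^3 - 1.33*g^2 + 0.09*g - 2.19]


(1) = 3*p^2 - 20*p + 8
(2) = (9.72274*b^3 - 2.696886*b^2 + 323.366844*b + 141.404218)/(0.050653*b^6 + 0.213564*b^5 - 1.404261*b^4 - 4.650152*b^3 + 15.750495*b^2 + 26.8671*b - 71.473375)
(3) = -4
(4) = 3*y^2 - 6*y - 33
(5) = -21.12*g - 2.66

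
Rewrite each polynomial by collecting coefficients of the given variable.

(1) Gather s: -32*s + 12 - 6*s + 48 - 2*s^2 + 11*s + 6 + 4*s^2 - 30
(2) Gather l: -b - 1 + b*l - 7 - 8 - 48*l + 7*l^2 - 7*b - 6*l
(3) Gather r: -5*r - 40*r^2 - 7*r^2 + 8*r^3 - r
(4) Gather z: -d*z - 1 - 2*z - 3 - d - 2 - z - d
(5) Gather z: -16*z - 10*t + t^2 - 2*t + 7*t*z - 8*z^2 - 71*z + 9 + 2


(1) = 2*s^2 - 27*s + 36
(2) = -8*b + 7*l^2 + l*(b - 54) - 16
(3) = 8*r^3 - 47*r^2 - 6*r
(4) = -2*d + z*(-d - 3) - 6
(5) = t^2 - 12*t - 8*z^2 + z*(7*t - 87) + 11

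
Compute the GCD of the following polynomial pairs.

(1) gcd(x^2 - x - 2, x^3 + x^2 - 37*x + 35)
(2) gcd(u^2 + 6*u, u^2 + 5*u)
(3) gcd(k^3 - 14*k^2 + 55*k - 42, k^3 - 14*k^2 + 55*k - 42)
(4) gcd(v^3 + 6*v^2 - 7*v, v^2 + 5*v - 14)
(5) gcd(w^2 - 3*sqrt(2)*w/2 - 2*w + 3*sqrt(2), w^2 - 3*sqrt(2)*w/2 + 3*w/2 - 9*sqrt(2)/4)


(1) = 1
(2) = u
(3) = k^3 - 14*k^2 + 55*k - 42
(4) = gcd(v*(v - 1)*(v + 7), (v - 2)*(v + 7)) = v + 7
(5) = w - 3*sqrt(2)/2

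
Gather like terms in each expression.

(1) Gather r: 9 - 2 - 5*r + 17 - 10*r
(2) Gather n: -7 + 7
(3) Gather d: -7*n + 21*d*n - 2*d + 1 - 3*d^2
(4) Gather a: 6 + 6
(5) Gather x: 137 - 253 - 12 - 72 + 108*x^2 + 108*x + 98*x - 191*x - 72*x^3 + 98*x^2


(1) = 24 - 15*r
(2) = 0
(3) = -3*d^2 + d*(21*n - 2) - 7*n + 1
(4) = 12
(5) = -72*x^3 + 206*x^2 + 15*x - 200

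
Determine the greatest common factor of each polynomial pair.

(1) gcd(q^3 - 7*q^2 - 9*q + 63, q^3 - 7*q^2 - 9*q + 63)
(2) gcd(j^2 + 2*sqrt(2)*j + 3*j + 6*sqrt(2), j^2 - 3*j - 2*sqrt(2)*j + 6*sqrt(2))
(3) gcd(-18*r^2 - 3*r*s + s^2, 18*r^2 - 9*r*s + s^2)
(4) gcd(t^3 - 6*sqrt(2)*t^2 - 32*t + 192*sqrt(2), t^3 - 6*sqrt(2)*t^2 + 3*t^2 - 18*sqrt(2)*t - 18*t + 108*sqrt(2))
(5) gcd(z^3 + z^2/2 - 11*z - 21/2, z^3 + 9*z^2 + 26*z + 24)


(1) = gcd((q - 7)*(q - 3)*(q + 3), (q - 7)*(q - 3)*(q + 3)) = q^3 - 7*q^2 - 9*q + 63
(2) = gcd((j + 3)*(j + 2*sqrt(2)), (j - 3)*(j - 2*sqrt(2))) = 1
(3) = 6*r - s
(4) = gcd((t - 6*sqrt(2))*(t - 4*sqrt(2))*(t + 4*sqrt(2)), (t - 3)*(t + 6)*(t - 6*sqrt(2))) = t - 6*sqrt(2)
(5) = gcd((z - 7/2)*(z + 1)*(z + 3), (z + 2)*(z + 3)*(z + 4)) = z + 3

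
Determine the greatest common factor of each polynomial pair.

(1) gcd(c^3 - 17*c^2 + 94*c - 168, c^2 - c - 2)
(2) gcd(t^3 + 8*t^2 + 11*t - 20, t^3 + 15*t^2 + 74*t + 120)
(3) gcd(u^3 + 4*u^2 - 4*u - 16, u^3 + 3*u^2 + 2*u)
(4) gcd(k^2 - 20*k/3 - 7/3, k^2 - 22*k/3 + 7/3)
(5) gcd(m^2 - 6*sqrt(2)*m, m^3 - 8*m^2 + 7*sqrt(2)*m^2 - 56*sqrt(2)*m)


(1) = 1
(2) = t^2 + 9*t + 20
(3) = u + 2
(4) = gcd((k - 7)*(k + 1/3), (k - 7)*(k - 1/3)) = k - 7
(5) = gcd(m*(m - 6*sqrt(2)), m*(m - 8)*(m + 7*sqrt(2))) = m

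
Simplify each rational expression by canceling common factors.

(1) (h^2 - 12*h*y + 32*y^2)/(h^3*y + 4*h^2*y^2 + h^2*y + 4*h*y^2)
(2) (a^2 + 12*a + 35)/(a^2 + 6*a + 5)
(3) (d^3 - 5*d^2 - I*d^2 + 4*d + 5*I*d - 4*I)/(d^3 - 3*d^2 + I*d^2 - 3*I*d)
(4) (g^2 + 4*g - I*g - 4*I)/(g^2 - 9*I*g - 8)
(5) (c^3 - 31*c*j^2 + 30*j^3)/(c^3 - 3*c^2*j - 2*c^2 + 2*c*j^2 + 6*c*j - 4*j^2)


(1) = (h^2 - 12*h*y + 32*y^2)/(h^3*y + 4*h^2*y^2 + h^2*y + 4*h*y^2)
(2) = (a + 7)/(a + 1)
(3) = (d^3 + d^2*(-5 - I) + d*(4 + 5*I) - 4*I)/(d^3 + d^2*(-3 + I) - 3*I*d)
(4) = (g + 4)/(g - 8*I)
(5) = (c^2 + c*j - 30*j^2)/(c^2 - 2*c*j - 2*c + 4*j)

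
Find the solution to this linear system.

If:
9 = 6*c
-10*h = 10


Then:
c = 3/2
h = -1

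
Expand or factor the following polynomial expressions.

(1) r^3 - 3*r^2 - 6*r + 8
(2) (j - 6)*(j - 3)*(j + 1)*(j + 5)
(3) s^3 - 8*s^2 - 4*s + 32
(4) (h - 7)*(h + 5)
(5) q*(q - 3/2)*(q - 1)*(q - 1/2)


(1) = (r - 4)*(r - 1)*(r + 2)
(2) = j^4 - 3*j^3 - 31*j^2 + 63*j + 90
(3) = (s - 8)*(s - 2)*(s + 2)
(4) = h^2 - 2*h - 35
(5) = q^4 - 3*q^3 + 11*q^2/4 - 3*q/4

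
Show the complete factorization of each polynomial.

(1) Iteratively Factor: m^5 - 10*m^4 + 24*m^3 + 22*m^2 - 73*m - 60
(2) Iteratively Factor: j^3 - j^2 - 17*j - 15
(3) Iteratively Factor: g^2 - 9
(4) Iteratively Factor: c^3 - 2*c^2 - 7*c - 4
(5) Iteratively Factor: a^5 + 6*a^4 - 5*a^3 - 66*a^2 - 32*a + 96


(1) = (m - 5)*(m^4 - 5*m^3 - m^2 + 17*m + 12) = (m - 5)*(m + 1)*(m^3 - 6*m^2 + 5*m + 12) = (m - 5)*(m + 1)^2*(m^2 - 7*m + 12) = (m - 5)*(m - 4)*(m + 1)^2*(m - 3)
(2) = (j + 1)*(j^2 - 2*j - 15) = (j + 1)*(j + 3)*(j - 5)
(3) = (g + 3)*(g - 3)
(4) = (c + 1)*(c^2 - 3*c - 4) = (c - 4)*(c + 1)*(c + 1)
(5) = (a + 4)*(a^4 + 2*a^3 - 13*a^2 - 14*a + 24) = (a + 4)^2*(a^3 - 2*a^2 - 5*a + 6) = (a - 3)*(a + 4)^2*(a^2 + a - 2) = (a - 3)*(a + 2)*(a + 4)^2*(a - 1)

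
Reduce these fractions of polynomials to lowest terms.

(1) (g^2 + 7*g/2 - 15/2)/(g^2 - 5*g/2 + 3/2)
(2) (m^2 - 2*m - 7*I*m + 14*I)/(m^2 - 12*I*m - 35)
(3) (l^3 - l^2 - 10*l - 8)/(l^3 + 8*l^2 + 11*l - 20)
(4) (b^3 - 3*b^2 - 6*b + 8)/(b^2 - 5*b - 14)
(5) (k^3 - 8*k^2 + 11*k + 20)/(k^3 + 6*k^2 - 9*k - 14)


(1) = (g + 5)/(g - 1)
(2) = (m - 2)/(m - 5*I)
(3) = (l^3 - l^2 - 10*l - 8)/(l^3 + 8*l^2 + 11*l - 20)
(4) = (b^2 - 5*b + 4)/(b - 7)
(5) = (k^2 - 9*k + 20)/(k^2 + 5*k - 14)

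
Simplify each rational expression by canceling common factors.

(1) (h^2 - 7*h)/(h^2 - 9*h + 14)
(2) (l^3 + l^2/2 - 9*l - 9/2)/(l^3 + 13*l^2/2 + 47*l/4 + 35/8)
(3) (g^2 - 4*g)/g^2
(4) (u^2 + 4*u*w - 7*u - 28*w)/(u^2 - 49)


(1) = h/(h - 2)
(2) = (4*l^2 - 36)/(4*l^2 + 24*l + 35)
(3) = (g - 4)/g
(4) = (u + 4*w)/(u + 7)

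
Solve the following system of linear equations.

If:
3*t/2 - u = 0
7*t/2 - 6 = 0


Then:
t = 12/7
u = 18/7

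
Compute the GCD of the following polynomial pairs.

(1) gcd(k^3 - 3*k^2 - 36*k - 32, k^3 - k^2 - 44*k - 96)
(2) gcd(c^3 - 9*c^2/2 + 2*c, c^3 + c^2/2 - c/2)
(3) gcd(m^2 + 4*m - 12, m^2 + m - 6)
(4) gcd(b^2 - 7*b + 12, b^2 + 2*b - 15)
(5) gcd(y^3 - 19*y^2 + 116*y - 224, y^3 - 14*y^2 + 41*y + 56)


(1) = k^2 - 4*k - 32
(2) = gcd(c*(c - 4)*(c - 1/2), c*(c - 1/2)*(c + 1)) = c^2 - c/2
(3) = m - 2
(4) = b - 3
(5) = y^2 - 15*y + 56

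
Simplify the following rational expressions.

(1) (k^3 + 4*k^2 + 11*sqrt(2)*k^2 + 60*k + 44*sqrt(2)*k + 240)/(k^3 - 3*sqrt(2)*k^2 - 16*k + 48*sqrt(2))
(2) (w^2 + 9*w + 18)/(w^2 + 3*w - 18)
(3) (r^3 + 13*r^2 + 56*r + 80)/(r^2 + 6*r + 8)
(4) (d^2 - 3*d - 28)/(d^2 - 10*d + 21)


(1) = (k^2 + 11*sqrt(2)*k + 60)/(k^2 + k*(-3*sqrt(2) - 4) + 12*sqrt(2))
(2) = (w + 3)/(w - 3)
(3) = (r^2 + 9*r + 20)/(r + 2)
(4) = (d + 4)/(d - 3)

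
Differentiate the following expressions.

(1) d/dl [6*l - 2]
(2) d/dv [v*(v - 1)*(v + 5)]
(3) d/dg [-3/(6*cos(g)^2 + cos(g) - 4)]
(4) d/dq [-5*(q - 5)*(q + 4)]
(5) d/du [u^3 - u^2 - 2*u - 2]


(1) = 6
(2) = 3*v^2 + 8*v - 5
(3) = -3*(12*cos(g) + 1)*sin(g)/(6*cos(g)^2 + cos(g) - 4)^2
(4) = 5 - 10*q
(5) = 3*u^2 - 2*u - 2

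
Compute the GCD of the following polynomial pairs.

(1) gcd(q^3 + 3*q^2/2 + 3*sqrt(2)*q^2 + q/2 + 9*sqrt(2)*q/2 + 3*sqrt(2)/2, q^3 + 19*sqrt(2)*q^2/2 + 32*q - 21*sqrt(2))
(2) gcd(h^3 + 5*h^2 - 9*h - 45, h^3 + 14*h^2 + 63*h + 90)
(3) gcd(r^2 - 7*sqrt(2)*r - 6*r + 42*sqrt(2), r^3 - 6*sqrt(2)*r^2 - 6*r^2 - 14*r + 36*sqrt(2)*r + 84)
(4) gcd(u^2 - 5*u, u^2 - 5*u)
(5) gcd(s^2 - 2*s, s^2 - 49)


(1) = q + 3*sqrt(2)
(2) = gcd((h - 3)*(h + 3)*(h + 5), (h + 3)*(h + 5)*(h + 6)) = h^2 + 8*h + 15
(3) = r^2 + r*(-7*sqrt(2) - 6) + 42*sqrt(2)
(4) = u^2 - 5*u
(5) = 1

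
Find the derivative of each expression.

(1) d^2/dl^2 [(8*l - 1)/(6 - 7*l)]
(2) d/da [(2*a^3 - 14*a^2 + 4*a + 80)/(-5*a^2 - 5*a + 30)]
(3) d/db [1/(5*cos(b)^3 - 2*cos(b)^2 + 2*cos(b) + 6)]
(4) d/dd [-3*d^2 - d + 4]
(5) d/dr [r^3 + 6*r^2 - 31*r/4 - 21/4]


(1) = -574/(7*l - 6)^3
(2) = 2*(-a^4 - 2*a^3 + 27*a^2 - 4*a + 52)/(5*(a^4 + 2*a^3 - 11*a^2 - 12*a + 36))
(3) = (15*cos(b)^2 - 4*cos(b) + 2)*sin(b)/(5*cos(b)^3 - 2*cos(b)^2 + 2*cos(b) + 6)^2
(4) = -6*d - 1
(5) = 3*r^2 + 12*r - 31/4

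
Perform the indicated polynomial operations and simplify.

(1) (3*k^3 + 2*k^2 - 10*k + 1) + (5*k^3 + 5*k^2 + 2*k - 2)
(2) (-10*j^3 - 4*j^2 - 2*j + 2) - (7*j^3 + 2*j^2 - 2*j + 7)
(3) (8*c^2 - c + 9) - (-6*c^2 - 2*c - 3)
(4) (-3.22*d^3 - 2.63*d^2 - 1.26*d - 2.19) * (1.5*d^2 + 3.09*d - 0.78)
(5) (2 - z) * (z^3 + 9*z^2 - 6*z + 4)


(1) = 8*k^3 + 7*k^2 - 8*k - 1
(2) = -17*j^3 - 6*j^2 - 5
(3) = 14*c^2 + c + 12
(4) = -4.83*d^5 - 13.8948*d^4 - 7.5051*d^3 - 5.127*d^2 - 5.7843*d + 1.7082
(5) = -z^4 - 7*z^3 + 24*z^2 - 16*z + 8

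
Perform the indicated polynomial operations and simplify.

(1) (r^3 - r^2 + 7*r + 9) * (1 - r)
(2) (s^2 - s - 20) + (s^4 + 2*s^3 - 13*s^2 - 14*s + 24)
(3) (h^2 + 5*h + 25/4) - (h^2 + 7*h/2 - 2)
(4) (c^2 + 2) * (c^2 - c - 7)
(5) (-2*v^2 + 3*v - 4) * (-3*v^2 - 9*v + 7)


(1) = -r^4 + 2*r^3 - 8*r^2 - 2*r + 9
(2) = s^4 + 2*s^3 - 12*s^2 - 15*s + 4
(3) = 3*h/2 + 33/4
(4) = c^4 - c^3 - 5*c^2 - 2*c - 14
(5) = 6*v^4 + 9*v^3 - 29*v^2 + 57*v - 28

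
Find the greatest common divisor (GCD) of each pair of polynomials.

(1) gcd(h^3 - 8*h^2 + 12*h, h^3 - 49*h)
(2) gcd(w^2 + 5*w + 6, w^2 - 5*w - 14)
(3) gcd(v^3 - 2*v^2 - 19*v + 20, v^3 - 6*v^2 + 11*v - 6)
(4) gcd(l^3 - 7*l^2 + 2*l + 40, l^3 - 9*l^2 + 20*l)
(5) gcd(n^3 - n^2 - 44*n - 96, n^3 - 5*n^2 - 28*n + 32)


(1) = h
(2) = w + 2
(3) = gcd((v - 5)*(v - 1)*(v + 4), (v - 3)*(v - 2)*(v - 1)) = v - 1
(4) = l^2 - 9*l + 20
(5) = n^2 - 4*n - 32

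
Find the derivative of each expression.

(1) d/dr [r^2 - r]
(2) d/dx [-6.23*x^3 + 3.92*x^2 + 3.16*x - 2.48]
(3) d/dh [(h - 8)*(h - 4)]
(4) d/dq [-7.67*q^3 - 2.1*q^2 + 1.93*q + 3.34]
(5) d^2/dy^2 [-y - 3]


(1) = 2*r - 1
(2) = -18.69*x^2 + 7.84*x + 3.16
(3) = 2*h - 12
(4) = -23.01*q^2 - 4.2*q + 1.93
(5) = 0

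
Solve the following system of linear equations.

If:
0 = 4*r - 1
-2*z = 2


Then:
r = 1/4
z = -1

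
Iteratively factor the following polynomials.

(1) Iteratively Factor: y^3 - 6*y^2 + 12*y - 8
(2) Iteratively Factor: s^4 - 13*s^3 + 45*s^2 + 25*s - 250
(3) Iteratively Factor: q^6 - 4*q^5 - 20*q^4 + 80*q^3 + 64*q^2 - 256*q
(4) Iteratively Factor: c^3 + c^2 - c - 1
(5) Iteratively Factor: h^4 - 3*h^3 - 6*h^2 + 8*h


(1) = (y - 2)*(y^2 - 4*y + 4) = (y - 2)^2*(y - 2)
(2) = (s + 2)*(s^3 - 15*s^2 + 75*s - 125) = (s - 5)*(s + 2)*(s^2 - 10*s + 25) = (s - 5)^2*(s + 2)*(s - 5)
(3) = (q - 2)*(q^5 - 2*q^4 - 24*q^3 + 32*q^2 + 128*q) = (q - 2)*(q + 2)*(q^4 - 4*q^3 - 16*q^2 + 64*q) = (q - 4)*(q - 2)*(q + 2)*(q^3 - 16*q) = q*(q - 4)*(q - 2)*(q + 2)*(q^2 - 16) = q*(q - 4)^2*(q - 2)*(q + 2)*(q + 4)
(4) = (c - 1)*(c^2 + 2*c + 1) = (c - 1)*(c + 1)*(c + 1)
(5) = (h - 4)*(h^3 + h^2 - 2*h) = (h - 4)*(h + 2)*(h^2 - h) = (h - 4)*(h - 1)*(h + 2)*(h)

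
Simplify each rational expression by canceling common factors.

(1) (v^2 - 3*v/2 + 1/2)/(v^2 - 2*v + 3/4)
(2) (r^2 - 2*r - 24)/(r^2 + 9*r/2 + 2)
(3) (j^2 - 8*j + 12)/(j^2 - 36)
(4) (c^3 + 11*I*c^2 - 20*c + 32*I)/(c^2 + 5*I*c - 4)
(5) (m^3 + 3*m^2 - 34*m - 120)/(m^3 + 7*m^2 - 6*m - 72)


(1) = (2*v - 2)/(2*v - 3)
(2) = (2*r - 12)/(2*r + 1)
(3) = (j - 2)/(j + 6)
(4) = (c^2 + 7*I*c + 8)/(c + I)
(5) = (m^2 - m - 30)/(m^2 + 3*m - 18)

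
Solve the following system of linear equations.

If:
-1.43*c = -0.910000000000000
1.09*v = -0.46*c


Then:
c = 0.64
v = -0.27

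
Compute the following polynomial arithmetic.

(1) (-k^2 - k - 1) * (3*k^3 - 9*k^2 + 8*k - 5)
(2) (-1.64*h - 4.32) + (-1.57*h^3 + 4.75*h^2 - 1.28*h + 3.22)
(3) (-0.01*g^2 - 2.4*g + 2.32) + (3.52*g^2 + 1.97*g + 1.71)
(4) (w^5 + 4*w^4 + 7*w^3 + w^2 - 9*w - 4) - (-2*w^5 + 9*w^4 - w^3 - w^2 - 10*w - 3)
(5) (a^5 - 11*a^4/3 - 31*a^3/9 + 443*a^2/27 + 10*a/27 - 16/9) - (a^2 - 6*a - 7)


(1) = -3*k^5 + 6*k^4 - 2*k^3 + 6*k^2 - 3*k + 5
(2) = -1.57*h^3 + 4.75*h^2 - 2.92*h - 1.1
(3) = 3.51*g^2 - 0.43*g + 4.03
(4) = 3*w^5 - 5*w^4 + 8*w^3 + 2*w^2 + w - 1
(5) = a^5 - 11*a^4/3 - 31*a^3/9 + 416*a^2/27 + 172*a/27 + 47/9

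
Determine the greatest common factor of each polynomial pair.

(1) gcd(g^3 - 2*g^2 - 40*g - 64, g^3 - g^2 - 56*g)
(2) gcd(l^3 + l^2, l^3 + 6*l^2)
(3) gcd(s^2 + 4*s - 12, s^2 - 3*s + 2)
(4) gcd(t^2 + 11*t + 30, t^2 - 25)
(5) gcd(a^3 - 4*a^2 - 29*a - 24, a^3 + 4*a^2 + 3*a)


(1) = g - 8
(2) = l^2
(3) = gcd((s - 2)*(s + 6), (s - 2)*(s - 1)) = s - 2
(4) = gcd((t + 5)*(t + 6), (t - 5)*(t + 5)) = t + 5
(5) = gcd((a - 8)*(a + 1)*(a + 3), a*(a + 1)*(a + 3)) = a^2 + 4*a + 3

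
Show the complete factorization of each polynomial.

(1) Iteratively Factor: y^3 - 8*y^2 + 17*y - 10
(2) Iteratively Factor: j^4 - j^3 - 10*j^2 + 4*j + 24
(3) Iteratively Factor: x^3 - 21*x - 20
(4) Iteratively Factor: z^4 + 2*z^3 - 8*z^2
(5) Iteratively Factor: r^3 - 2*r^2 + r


(1) = (y - 2)*(y^2 - 6*y + 5) = (y - 2)*(y - 1)*(y - 5)
(2) = (j + 2)*(j^3 - 3*j^2 - 4*j + 12) = (j - 2)*(j + 2)*(j^2 - j - 6) = (j - 3)*(j - 2)*(j + 2)*(j + 2)
(3) = (x - 5)*(x^2 + 5*x + 4) = (x - 5)*(x + 4)*(x + 1)
(4) = (z)*(z^3 + 2*z^2 - 8*z) = z*(z - 2)*(z^2 + 4*z) = z^2*(z - 2)*(z + 4)
(5) = (r)*(r^2 - 2*r + 1) = r*(r - 1)*(r - 1)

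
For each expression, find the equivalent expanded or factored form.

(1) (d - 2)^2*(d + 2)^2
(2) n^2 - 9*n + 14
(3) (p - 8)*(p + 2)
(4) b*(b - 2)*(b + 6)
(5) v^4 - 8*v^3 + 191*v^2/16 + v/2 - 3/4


(1) = d^4 - 8*d^2 + 16
(2) = (n - 7)*(n - 2)
(3) = p^2 - 6*p - 16
(4) = b^3 + 4*b^2 - 12*b
(5) = (v - 6)*(v - 2)*(v - 1/4)*(v + 1/4)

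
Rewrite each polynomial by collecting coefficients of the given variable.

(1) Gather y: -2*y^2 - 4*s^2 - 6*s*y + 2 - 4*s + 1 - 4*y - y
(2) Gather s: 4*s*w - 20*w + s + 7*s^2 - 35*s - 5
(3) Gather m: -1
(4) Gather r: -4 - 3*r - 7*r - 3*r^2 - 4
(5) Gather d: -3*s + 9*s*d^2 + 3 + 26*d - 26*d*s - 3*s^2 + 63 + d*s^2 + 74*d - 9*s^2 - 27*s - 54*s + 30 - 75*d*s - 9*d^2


(1) = -4*s^2 - 4*s - 2*y^2 + y*(-6*s - 5) + 3
(2) = 7*s^2 + s*(4*w - 34) - 20*w - 5
(3) = -1
(4) = -3*r^2 - 10*r - 8
(5) = d^2*(9*s - 9) + d*(s^2 - 101*s + 100) - 12*s^2 - 84*s + 96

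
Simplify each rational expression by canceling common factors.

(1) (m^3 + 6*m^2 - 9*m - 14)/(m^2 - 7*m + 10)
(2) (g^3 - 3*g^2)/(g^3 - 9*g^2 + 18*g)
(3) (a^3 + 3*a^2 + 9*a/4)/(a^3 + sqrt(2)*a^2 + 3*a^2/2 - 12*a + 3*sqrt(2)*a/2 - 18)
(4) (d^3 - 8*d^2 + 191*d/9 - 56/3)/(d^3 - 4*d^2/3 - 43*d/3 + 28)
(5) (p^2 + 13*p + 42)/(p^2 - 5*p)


(1) = (m^2 + 8*m + 7)/(m - 5)
(2) = g/(g - 6)
(3) = (8*a^2 + 12*a)/(8*a^2 + 8*sqrt(2)*a - 96)
(4) = (3*d - 8)/(3*d + 12)
(5) = (p^2 + 13*p + 42)/(p^2 - 5*p)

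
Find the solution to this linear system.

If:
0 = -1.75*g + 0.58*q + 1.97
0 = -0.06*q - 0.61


Then:
g = -2.24
q = -10.17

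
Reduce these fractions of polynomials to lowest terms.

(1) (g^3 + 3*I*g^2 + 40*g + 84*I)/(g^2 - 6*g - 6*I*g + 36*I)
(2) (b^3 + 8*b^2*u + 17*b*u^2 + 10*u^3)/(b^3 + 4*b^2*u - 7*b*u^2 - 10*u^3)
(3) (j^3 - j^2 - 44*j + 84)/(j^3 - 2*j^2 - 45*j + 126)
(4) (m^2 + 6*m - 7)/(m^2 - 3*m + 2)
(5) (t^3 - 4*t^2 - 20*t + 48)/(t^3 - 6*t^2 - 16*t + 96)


(1) = (g^2 + 9*I*g - 14)/(g - 6)
(2) = (-b - 2*u)/(-b + 2*u)
(3) = (j - 2)/(j - 3)
(4) = (m + 7)/(m - 2)
(5) = (t - 2)/(t - 4)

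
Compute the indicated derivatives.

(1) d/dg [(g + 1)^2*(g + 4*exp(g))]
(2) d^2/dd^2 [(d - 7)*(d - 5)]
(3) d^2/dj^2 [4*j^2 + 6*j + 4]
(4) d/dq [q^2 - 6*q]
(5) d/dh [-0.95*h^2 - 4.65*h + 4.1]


(1) = (g + 1)*(2*g + (g + 1)*(4*exp(g) + 1) + 8*exp(g))
(2) = 2
(3) = 8
(4) = 2*q - 6
(5) = -1.9*h - 4.65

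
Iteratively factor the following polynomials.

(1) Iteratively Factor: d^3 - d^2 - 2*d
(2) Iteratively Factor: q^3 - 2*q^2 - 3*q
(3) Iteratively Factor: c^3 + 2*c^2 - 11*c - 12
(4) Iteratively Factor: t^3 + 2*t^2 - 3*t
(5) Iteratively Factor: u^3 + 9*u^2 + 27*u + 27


(1) = (d + 1)*(d^2 - 2*d) = d*(d + 1)*(d - 2)
(2) = (q)*(q^2 - 2*q - 3) = q*(q - 3)*(q + 1)
(3) = (c - 3)*(c^2 + 5*c + 4) = (c - 3)*(c + 1)*(c + 4)
(4) = (t)*(t^2 + 2*t - 3) = t*(t - 1)*(t + 3)
(5) = (u + 3)*(u^2 + 6*u + 9) = (u + 3)^2*(u + 3)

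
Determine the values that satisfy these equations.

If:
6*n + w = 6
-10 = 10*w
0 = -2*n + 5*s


Then:
n = 7/6
s = 7/15
w = -1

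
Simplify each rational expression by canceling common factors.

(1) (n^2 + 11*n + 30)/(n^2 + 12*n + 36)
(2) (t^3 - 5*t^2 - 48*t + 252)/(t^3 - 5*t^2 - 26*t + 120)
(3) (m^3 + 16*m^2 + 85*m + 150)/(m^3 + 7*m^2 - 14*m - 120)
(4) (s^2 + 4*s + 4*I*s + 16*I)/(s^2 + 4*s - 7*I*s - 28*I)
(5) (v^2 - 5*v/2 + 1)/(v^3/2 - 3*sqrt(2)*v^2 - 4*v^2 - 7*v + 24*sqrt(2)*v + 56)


(1) = (n + 5)/(n + 6)
(2) = (t^2 + t - 42)/(t^2 + t - 20)
(3) = (m + 5)/(m - 4)
(4) = (s + 4*I)/(s - 7*I)
(5) = (4*v^2 - 10*v + 4)/(2*v^3 + v^2*(-12*sqrt(2) - 16) + v*(-28 + 96*sqrt(2)) + 224)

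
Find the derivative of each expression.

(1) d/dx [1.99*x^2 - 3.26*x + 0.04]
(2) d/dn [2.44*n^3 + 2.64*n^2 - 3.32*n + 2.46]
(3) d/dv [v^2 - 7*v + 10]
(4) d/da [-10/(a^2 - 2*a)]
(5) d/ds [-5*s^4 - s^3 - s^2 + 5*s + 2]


(1) = 3.98*x - 3.26
(2) = 7.32*n^2 + 5.28*n - 3.32
(3) = 2*v - 7
(4) = 20*(a - 1)/(a^2*(a - 2)^2)
(5) = -20*s^3 - 3*s^2 - 2*s + 5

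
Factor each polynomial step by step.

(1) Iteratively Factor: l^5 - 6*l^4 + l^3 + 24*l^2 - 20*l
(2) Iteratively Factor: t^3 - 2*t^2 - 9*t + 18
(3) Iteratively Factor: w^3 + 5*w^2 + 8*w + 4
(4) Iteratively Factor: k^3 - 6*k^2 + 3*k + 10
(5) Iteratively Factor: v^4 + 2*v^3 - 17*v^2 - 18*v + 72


(1) = (l - 2)*(l^4 - 4*l^3 - 7*l^2 + 10*l) = (l - 2)*(l - 1)*(l^3 - 3*l^2 - 10*l) = (l - 5)*(l - 2)*(l - 1)*(l^2 + 2*l) = l*(l - 5)*(l - 2)*(l - 1)*(l + 2)
(2) = (t - 3)*(t^2 + t - 6) = (t - 3)*(t - 2)*(t + 3)
(3) = (w + 2)*(w^2 + 3*w + 2) = (w + 1)*(w + 2)*(w + 2)
(4) = (k - 2)*(k^2 - 4*k - 5) = (k - 5)*(k - 2)*(k + 1)
(5) = (v + 4)*(v^3 - 2*v^2 - 9*v + 18) = (v - 3)*(v + 4)*(v^2 + v - 6) = (v - 3)*(v - 2)*(v + 4)*(v + 3)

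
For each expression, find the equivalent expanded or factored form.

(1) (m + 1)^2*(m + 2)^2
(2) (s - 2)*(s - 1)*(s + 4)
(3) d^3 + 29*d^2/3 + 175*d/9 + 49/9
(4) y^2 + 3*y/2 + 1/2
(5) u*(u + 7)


(1) = m^4 + 6*m^3 + 13*m^2 + 12*m + 4
(2) = s^3 + s^2 - 10*s + 8
(3) = (d + 1/3)*(d + 7/3)*(d + 7)
(4) = (y + 1/2)*(y + 1)
(5) = u^2 + 7*u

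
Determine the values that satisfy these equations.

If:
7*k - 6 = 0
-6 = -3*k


Then:
No Solution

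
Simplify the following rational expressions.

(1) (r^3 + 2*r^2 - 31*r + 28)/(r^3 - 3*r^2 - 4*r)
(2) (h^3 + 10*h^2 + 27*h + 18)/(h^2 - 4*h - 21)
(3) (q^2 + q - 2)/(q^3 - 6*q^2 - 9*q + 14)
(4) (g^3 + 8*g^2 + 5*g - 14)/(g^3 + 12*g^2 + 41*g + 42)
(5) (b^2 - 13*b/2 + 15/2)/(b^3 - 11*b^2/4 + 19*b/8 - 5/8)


(1) = (r^2 + 6*r - 7)/(r^2 + r)
(2) = (h^2 + 7*h + 6)/(h - 7)
(3) = 1/(q - 7)
(4) = (g - 1)/(g + 3)
(5) = (8*b^2 - 52*b + 60)/(8*b^3 - 22*b^2 + 19*b - 5)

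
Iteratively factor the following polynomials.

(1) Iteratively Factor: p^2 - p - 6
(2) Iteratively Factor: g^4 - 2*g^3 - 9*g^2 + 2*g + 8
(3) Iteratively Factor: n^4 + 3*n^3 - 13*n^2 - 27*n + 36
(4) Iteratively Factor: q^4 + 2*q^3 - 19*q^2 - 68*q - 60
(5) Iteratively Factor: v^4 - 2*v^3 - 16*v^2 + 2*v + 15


(1) = (p - 3)*(p + 2)
(2) = (g + 2)*(g^3 - 4*g^2 - g + 4) = (g + 1)*(g + 2)*(g^2 - 5*g + 4) = (g - 4)*(g + 1)*(g + 2)*(g - 1)
(3) = (n - 1)*(n^3 + 4*n^2 - 9*n - 36) = (n - 1)*(n + 3)*(n^2 + n - 12) = (n - 1)*(n + 3)*(n + 4)*(n - 3)
(4) = (q + 2)*(q^3 - 19*q - 30) = (q + 2)*(q + 3)*(q^2 - 3*q - 10) = (q + 2)^2*(q + 3)*(q - 5)
(5) = (v - 1)*(v^3 - v^2 - 17*v - 15) = (v - 1)*(v + 1)*(v^2 - 2*v - 15) = (v - 5)*(v - 1)*(v + 1)*(v + 3)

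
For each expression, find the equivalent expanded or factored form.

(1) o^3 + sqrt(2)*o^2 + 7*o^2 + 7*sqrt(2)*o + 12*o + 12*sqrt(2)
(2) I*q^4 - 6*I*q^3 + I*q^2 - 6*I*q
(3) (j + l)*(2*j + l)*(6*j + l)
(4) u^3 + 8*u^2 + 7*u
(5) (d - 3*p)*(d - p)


(1) = (o + 3)*(o + 4)*(o + sqrt(2))
(2) = q*(q - 6)*(q + I)*(I*q + 1)
(3) = 12*j^3 + 20*j^2*l + 9*j*l^2 + l^3
(4) = u*(u + 1)*(u + 7)
(5) = d^2 - 4*d*p + 3*p^2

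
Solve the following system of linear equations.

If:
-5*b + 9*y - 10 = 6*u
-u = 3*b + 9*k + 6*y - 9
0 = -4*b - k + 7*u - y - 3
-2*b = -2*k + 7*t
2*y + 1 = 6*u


Then:
b = 73/418
k = -113/418
t = -186/1463
u = 153/209
y = 709/418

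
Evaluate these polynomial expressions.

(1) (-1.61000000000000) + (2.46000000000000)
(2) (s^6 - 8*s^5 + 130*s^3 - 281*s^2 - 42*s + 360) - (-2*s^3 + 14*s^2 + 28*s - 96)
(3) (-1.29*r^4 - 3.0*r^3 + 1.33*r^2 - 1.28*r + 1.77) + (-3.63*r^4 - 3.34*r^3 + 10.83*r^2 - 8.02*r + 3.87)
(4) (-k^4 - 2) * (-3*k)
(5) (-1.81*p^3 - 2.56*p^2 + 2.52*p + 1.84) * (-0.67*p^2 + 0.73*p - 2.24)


(1) = 0.850000000000000
(2) = s^6 - 8*s^5 + 132*s^3 - 295*s^2 - 70*s + 456
(3) = -4.92*r^4 - 6.34*r^3 + 12.16*r^2 - 9.3*r + 5.64
(4) = 3*k^5 + 6*k
(5) = 1.2127*p^5 + 0.3939*p^4 + 0.4972*p^3 + 6.3412*p^2 - 4.3016*p - 4.1216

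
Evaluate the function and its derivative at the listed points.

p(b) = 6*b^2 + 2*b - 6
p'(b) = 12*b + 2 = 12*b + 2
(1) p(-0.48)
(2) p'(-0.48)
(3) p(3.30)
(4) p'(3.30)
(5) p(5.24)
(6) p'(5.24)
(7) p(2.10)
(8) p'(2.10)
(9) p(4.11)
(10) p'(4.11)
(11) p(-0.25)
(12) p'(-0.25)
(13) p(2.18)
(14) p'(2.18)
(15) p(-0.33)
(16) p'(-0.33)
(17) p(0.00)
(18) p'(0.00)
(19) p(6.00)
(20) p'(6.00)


(1) = -5.58
(2) = -3.76
(3) = 65.94
(4) = 41.60
(5) = 169.23
(6) = 64.88
(7) = 24.66
(8) = 27.20
(9) = 103.57
(10) = 51.32
(11) = -6.12
(12) = -1.00
(13) = 26.87
(14) = 28.16
(15) = -6.01
(16) = -1.96
(17) = -6.00
(18) = 2.00
(19) = 222.00
(20) = 74.00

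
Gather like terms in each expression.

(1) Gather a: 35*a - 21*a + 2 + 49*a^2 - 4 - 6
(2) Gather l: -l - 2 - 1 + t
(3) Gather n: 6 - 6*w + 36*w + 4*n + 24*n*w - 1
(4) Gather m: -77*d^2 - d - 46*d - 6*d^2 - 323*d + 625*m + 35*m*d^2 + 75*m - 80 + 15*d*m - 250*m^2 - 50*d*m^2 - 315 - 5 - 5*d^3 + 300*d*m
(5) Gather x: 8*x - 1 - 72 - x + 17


(1) = 49*a^2 + 14*a - 8
(2) = -l + t - 3
(3) = n*(24*w + 4) + 30*w + 5
(4) = -5*d^3 - 83*d^2 - 370*d + m^2*(-50*d - 250) + m*(35*d^2 + 315*d + 700) - 400
(5) = 7*x - 56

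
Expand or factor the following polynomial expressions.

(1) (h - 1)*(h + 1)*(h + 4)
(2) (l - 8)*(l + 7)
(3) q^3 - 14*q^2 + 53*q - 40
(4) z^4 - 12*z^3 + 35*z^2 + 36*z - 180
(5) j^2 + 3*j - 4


(1) = h^3 + 4*h^2 - h - 4
(2) = l^2 - l - 56
(3) = (q - 8)*(q - 5)*(q - 1)
(4) = (z - 6)*(z - 5)*(z - 3)*(z + 2)
(5) = (j - 1)*(j + 4)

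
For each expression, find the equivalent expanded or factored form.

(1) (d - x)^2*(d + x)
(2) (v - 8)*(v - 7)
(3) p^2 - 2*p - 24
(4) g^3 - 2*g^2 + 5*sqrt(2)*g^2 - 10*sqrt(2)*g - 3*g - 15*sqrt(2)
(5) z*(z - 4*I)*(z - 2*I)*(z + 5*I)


(1) = d^3 - d^2*x - d*x^2 + x^3
(2) = v^2 - 15*v + 56
(3) = (p - 6)*(p + 4)
(4) = (g - 3)*(g + 1)*(g + 5*sqrt(2))
(5) = z^4 - I*z^3 + 22*z^2 - 40*I*z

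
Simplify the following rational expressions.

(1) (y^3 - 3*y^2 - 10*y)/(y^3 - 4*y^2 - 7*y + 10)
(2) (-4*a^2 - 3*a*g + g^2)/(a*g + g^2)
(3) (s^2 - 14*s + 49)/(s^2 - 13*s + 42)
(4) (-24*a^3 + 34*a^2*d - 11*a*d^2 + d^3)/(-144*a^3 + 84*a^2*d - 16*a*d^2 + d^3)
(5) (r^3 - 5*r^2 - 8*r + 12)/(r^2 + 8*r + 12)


(1) = y/(y - 1)
(2) = (-4*a + g)/g
(3) = (s - 7)/(s - 6)
(4) = (a - d)/(6*a - d)
(5) = (r^2 - 7*r + 6)/(r + 6)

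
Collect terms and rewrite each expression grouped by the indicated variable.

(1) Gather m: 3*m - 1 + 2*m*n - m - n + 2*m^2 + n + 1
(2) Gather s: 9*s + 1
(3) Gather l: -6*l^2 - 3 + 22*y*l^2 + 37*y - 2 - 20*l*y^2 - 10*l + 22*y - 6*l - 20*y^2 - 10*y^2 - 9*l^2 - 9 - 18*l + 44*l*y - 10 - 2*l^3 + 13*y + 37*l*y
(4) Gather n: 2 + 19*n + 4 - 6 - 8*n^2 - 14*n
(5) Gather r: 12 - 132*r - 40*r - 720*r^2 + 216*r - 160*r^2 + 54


(1) = 2*m^2 + m*(2*n + 2)
(2) = 9*s + 1
(3) = -2*l^3 + l^2*(22*y - 15) + l*(-20*y^2 + 81*y - 34) - 30*y^2 + 72*y - 24
(4) = -8*n^2 + 5*n
(5) = -880*r^2 + 44*r + 66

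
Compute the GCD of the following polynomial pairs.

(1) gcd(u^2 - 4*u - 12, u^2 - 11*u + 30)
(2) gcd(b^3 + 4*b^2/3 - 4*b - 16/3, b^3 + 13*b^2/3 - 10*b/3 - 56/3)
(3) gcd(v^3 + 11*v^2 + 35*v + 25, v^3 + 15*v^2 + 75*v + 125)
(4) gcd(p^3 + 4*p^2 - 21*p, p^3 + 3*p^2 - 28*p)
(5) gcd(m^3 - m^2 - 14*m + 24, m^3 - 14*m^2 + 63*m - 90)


(1) = gcd((u - 6)*(u + 2), (u - 6)*(u - 5)) = u - 6
(2) = b - 2
(3) = gcd((v + 1)*(v + 5)^2, (v + 5)^3) = v^2 + 10*v + 25
(4) = gcd(p*(p - 3)*(p + 7), p*(p - 4)*(p + 7)) = p^2 + 7*p
(5) = gcd((m - 3)*(m - 2)*(m + 4), (m - 6)*(m - 5)*(m - 3)) = m - 3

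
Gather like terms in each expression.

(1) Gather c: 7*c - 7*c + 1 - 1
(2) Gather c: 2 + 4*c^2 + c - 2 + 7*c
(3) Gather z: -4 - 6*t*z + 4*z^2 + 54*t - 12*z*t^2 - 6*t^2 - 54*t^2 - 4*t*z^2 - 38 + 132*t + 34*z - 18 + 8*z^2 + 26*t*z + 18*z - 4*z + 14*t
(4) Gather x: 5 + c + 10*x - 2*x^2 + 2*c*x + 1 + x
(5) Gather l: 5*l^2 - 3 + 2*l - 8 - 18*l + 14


(1) = 0
(2) = 4*c^2 + 8*c
(3) = -60*t^2 + 200*t + z^2*(12 - 4*t) + z*(-12*t^2 + 20*t + 48) - 60
(4) = c - 2*x^2 + x*(2*c + 11) + 6
(5) = 5*l^2 - 16*l + 3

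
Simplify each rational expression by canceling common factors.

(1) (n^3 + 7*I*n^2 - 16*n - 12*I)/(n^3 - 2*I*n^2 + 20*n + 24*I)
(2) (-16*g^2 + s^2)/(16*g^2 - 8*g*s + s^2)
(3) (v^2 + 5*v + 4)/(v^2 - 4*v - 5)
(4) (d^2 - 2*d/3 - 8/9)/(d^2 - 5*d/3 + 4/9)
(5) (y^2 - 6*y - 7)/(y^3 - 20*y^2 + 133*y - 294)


(1) = (n + 3*I)/(n - 6*I)
(2) = (4*g + s)/(-4*g + s)
(3) = (v + 4)/(v - 5)
(4) = (3*d + 2)/(3*d - 1)
(5) = (y + 1)/(y^2 - 13*y + 42)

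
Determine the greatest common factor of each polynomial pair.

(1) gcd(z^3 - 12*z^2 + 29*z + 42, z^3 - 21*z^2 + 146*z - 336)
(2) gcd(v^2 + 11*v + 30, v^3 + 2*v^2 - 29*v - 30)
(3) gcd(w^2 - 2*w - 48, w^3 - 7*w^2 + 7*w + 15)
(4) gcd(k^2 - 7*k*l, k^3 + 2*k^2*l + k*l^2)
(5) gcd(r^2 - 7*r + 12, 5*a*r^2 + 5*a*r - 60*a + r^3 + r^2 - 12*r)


(1) = gcd((z - 7)*(z - 6)*(z + 1), (z - 8)*(z - 7)*(z - 6)) = z^2 - 13*z + 42
(2) = gcd((v + 5)*(v + 6), (v - 5)*(v + 1)*(v + 6)) = v + 6
(3) = gcd((w - 8)*(w + 6), (w - 5)*(w - 3)*(w + 1)) = 1
(4) = gcd(k*(k - 7*l), k*(k + l)^2) = k
(5) = r - 3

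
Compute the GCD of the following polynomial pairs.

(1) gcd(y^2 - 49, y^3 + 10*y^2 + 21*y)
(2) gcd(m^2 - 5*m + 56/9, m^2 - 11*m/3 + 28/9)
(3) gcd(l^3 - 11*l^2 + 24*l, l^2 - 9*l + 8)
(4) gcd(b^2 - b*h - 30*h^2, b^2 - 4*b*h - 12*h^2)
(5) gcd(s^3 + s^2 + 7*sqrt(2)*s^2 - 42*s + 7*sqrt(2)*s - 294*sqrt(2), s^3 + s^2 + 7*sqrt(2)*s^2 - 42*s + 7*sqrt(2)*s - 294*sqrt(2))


(1) = y + 7
(2) = m - 7/3
(3) = gcd(l*(l - 8)*(l - 3), (l - 8)*(l - 1)) = l - 8
(4) = b - 6*h
(5) = s^3 + s^2*(1 + 7*sqrt(2)) + s*(-42 + 7*sqrt(2)) - 294*sqrt(2)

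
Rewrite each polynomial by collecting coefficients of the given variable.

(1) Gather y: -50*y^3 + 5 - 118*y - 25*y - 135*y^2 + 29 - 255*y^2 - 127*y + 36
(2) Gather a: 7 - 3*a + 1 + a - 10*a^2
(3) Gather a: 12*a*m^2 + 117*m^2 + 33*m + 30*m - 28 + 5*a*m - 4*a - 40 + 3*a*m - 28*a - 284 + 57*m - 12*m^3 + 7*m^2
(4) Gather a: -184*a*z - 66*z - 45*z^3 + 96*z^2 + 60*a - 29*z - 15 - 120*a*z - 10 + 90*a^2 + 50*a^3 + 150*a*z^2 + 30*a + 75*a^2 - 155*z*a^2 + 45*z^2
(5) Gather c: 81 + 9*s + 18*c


(1) = -50*y^3 - 390*y^2 - 270*y + 70
(2) = -10*a^2 - 2*a + 8
(3) = a*(12*m^2 + 8*m - 32) - 12*m^3 + 124*m^2 + 120*m - 352
(4) = 50*a^3 + a^2*(165 - 155*z) + a*(150*z^2 - 304*z + 90) - 45*z^3 + 141*z^2 - 95*z - 25
(5) = 18*c + 9*s + 81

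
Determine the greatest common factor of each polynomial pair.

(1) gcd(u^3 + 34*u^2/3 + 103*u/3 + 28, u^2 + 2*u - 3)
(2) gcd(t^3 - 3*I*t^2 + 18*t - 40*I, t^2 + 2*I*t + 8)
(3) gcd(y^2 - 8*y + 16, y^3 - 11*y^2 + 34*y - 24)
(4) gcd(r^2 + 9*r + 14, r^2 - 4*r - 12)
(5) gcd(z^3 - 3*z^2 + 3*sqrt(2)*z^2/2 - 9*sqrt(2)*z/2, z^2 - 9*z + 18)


(1) = u + 3
(2) = gcd((t - 5*I)*(t - 2*I)*(t + 4*I), (t - 2*I)*(t + 4*I)) = t^2 + 2*I*t + 8
(3) = gcd((y - 4)^2, (y - 6)*(y - 4)*(y - 1)) = y - 4
(4) = r + 2
(5) = gcd(z*(z - 3)*(z + 3*sqrt(2)/2), (z - 6)*(z - 3)) = z - 3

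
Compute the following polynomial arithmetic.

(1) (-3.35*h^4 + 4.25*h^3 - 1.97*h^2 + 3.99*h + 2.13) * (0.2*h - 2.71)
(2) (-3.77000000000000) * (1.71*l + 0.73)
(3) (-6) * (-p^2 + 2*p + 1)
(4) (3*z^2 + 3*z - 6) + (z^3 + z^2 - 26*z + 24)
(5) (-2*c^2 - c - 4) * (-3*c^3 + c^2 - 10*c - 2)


(1) = -0.67*h^5 + 9.9285*h^4 - 11.9115*h^3 + 6.1367*h^2 - 10.3869*h - 5.7723
(2) = -6.4467*l - 2.7521
(3) = 6*p^2 - 12*p - 6
(4) = z^3 + 4*z^2 - 23*z + 18
(5) = 6*c^5 + c^4 + 31*c^3 + 10*c^2 + 42*c + 8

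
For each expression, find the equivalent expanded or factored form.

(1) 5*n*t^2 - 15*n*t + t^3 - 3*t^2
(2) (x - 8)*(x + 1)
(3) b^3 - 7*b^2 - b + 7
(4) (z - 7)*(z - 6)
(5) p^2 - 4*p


(1) = t*(5*n + t)*(t - 3)
(2) = x^2 - 7*x - 8
(3) = (b - 7)*(b - 1)*(b + 1)
(4) = z^2 - 13*z + 42
(5) = p*(p - 4)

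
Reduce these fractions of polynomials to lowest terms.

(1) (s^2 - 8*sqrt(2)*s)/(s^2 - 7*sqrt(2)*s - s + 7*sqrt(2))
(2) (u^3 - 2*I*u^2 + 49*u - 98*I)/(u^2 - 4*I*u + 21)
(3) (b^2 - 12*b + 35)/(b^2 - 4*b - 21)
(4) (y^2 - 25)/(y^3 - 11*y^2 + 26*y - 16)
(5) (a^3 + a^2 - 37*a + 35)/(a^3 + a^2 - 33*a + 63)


(1) = (s^2 - 8*sqrt(2)*s)/(s^2 + s*(-7*sqrt(2) - 1) + 7*sqrt(2))
(2) = (u^2 + 5*I*u + 14)/(u + 3*I)
(3) = (b - 5)/(b + 3)
(4) = (y^2 - 25)/(y^3 - 11*y^2 + 26*y - 16)
(5) = (a^2 - 6*a + 5)/(a^2 - 6*a + 9)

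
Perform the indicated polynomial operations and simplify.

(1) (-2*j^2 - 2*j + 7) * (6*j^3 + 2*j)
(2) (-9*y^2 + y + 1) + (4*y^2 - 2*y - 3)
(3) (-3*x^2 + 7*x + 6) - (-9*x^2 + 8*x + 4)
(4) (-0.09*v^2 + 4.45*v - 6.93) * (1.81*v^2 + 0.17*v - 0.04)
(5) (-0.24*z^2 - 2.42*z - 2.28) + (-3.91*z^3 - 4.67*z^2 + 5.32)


(1) = -12*j^5 - 12*j^4 + 38*j^3 - 4*j^2 + 14*j
(2) = -5*y^2 - y - 2
(3) = 6*x^2 - x + 2
(4) = -0.1629*v^4 + 8.0392*v^3 - 11.7832*v^2 - 1.3561*v + 0.2772
(5) = -3.91*z^3 - 4.91*z^2 - 2.42*z + 3.04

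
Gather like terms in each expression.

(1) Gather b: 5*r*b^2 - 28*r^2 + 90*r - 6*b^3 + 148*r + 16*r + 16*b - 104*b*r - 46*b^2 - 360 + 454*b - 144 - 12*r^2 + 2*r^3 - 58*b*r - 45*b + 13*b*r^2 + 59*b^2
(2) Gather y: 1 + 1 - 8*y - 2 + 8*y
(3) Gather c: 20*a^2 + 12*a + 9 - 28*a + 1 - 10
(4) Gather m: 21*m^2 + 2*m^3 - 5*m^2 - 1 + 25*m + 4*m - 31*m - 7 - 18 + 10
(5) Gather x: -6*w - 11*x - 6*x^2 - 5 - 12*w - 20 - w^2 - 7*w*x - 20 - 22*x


(1) = -6*b^3 + b^2*(5*r + 13) + b*(13*r^2 - 162*r + 425) + 2*r^3 - 40*r^2 + 254*r - 504
(2) = 0
(3) = 20*a^2 - 16*a
(4) = 2*m^3 + 16*m^2 - 2*m - 16
(5) = -w^2 - 18*w - 6*x^2 + x*(-7*w - 33) - 45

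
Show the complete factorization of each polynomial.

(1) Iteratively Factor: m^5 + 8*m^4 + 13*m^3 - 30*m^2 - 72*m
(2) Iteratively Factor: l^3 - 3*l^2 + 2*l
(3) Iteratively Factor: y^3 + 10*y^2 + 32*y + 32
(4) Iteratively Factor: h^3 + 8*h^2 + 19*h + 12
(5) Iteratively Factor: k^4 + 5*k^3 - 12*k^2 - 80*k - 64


(1) = (m - 2)*(m^4 + 10*m^3 + 33*m^2 + 36*m) = (m - 2)*(m + 4)*(m^3 + 6*m^2 + 9*m) = (m - 2)*(m + 3)*(m + 4)*(m^2 + 3*m) = m*(m - 2)*(m + 3)*(m + 4)*(m + 3)
(2) = (l - 1)*(l^2 - 2*l) = (l - 2)*(l - 1)*(l)
(3) = (y + 4)*(y^2 + 6*y + 8) = (y + 4)^2*(y + 2)
(4) = (h + 4)*(h^2 + 4*h + 3) = (h + 3)*(h + 4)*(h + 1)
(5) = (k + 4)*(k^3 + k^2 - 16*k - 16) = (k + 1)*(k + 4)*(k^2 - 16) = (k - 4)*(k + 1)*(k + 4)*(k + 4)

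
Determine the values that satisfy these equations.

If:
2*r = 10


Then:
r = 5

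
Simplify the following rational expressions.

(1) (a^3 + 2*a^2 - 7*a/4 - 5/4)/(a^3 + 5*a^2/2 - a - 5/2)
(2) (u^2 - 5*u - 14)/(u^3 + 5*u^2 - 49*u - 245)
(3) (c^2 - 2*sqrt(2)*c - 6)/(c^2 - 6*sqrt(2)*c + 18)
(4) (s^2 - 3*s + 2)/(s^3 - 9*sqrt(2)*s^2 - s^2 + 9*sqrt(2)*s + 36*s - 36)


(1) = (2*a + 1)/(2*a + 2)
(2) = (u + 2)/(u^2 + 12*u + 35)
(3) = (c + sqrt(2))/(c - 3*sqrt(2))
(4) = (s - 2)/(s^2 - 9*sqrt(2)*s + 36)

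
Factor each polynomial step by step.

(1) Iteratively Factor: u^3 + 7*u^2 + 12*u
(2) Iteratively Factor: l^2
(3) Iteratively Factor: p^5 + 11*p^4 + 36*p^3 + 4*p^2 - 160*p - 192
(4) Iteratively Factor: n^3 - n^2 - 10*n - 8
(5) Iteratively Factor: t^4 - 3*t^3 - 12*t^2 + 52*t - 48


(1) = (u + 3)*(u^2 + 4*u) = (u + 3)*(u + 4)*(u)
(2) = (l)*(l)
(3) = (p + 4)*(p^4 + 7*p^3 + 8*p^2 - 28*p - 48) = (p - 2)*(p + 4)*(p^3 + 9*p^2 + 26*p + 24) = (p - 2)*(p + 4)^2*(p^2 + 5*p + 6) = (p - 2)*(p + 3)*(p + 4)^2*(p + 2)
(4) = (n - 4)*(n^2 + 3*n + 2) = (n - 4)*(n + 2)*(n + 1)
(5) = (t - 2)*(t^3 - t^2 - 14*t + 24) = (t - 3)*(t - 2)*(t^2 + 2*t - 8) = (t - 3)*(t - 2)^2*(t + 4)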